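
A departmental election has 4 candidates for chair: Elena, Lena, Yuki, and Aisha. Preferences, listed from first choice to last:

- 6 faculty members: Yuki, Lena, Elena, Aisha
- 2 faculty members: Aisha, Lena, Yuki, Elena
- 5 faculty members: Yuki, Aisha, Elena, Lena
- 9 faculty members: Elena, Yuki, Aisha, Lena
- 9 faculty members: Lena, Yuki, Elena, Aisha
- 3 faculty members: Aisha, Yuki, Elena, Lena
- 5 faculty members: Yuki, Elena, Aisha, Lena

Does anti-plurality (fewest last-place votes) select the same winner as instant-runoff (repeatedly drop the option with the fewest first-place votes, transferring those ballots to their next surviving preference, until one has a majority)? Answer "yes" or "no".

yes

Anti-plurality — last-place votes: Elena 2, Lena 22, Yuki 0, Aisha 15. Winner: Yuki.
Instant-runoff — R1 Elena 9, Lena 9, Yuki 16, Aisha 5 (Aisha out); R2 Elena 9, Lena 11, Yuki 19 (Elena out); R3 Lena 11, Yuki 28 (Yuki winner). Winner: Yuki.
The two methods agree.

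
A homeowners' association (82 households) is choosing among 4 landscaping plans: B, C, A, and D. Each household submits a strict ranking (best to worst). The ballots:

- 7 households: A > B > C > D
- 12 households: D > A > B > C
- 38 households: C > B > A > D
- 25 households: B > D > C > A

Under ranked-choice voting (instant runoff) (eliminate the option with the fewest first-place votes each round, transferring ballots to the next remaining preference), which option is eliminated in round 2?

Round 1: B 25, C 38, A 7, D 12. Eliminate A.
Round 2: B 32, C 38, D 12. Eliminate D.

D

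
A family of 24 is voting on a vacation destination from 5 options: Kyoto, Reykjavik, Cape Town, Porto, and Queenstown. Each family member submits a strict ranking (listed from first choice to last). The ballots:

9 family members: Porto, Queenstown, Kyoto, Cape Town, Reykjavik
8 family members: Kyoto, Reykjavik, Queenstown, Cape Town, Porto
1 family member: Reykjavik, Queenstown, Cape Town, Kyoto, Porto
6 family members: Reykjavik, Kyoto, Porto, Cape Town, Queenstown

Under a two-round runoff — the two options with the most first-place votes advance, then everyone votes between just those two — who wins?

Round 1 first-place votes: Kyoto 8, Reykjavik 7, Cape Town 0, Porto 9, Queenstown 0.
Porto and Kyoto advance.
Runoff: Porto is preferred to Kyoto by 9 voters; Kyoto by 15.
Kyoto wins the runoff.

Kyoto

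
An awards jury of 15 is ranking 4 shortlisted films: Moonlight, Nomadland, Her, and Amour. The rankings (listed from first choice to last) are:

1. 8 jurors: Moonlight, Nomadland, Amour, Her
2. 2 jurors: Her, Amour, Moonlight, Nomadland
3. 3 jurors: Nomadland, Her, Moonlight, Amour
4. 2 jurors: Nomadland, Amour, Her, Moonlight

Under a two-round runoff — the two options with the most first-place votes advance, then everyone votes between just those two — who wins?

Moonlight

Round 1 first-place votes: Moonlight 8, Nomadland 5, Her 2, Amour 0.
Moonlight and Nomadland advance.
Runoff: Moonlight is preferred to Nomadland by 10 voters; Nomadland by 5.
Moonlight wins the runoff.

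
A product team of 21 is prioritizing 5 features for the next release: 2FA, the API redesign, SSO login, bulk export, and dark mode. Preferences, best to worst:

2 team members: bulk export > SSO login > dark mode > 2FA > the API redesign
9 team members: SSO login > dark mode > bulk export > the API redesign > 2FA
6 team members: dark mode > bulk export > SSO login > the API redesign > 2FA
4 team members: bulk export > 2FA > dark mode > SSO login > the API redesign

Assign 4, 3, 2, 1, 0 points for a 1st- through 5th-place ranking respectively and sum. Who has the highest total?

2FA: 2·1 + 9·0 + 6·0 + 4·3 = 14
the API redesign: 2·0 + 9·1 + 6·1 + 4·0 = 15
SSO login: 2·3 + 9·4 + 6·2 + 4·1 = 58
bulk export: 2·4 + 9·2 + 6·3 + 4·4 = 60
dark mode: 2·2 + 9·3 + 6·4 + 4·2 = 63
dark mode has the highest Borda score (63).

dark mode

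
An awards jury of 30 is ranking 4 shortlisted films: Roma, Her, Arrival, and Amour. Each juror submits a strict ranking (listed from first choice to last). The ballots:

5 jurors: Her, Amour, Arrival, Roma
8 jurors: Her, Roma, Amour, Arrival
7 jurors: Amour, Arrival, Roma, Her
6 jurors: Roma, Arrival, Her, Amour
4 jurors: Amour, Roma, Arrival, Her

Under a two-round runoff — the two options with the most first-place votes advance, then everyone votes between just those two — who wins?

Her

Round 1 first-place votes: Roma 6, Her 13, Arrival 0, Amour 11.
Her and Amour advance.
Runoff: Her is preferred to Amour by 19 voters; Amour by 11.
Her wins the runoff.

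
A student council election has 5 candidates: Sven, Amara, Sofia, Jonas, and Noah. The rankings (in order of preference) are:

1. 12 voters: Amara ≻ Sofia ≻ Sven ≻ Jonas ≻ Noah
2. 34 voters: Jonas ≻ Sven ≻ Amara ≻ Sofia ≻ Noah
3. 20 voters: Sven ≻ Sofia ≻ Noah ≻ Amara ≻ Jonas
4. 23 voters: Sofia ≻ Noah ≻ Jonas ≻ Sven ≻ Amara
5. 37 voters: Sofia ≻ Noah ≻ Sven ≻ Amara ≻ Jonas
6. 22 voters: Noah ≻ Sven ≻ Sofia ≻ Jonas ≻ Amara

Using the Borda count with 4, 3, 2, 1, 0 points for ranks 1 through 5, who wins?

Sofia

Sven: 12·2 + 34·3 + 20·4 + 23·1 + 37·2 + 22·3 = 369
Amara: 12·4 + 34·2 + 20·1 + 23·0 + 37·1 + 22·0 = 173
Sofia: 12·3 + 34·1 + 20·3 + 23·4 + 37·4 + 22·2 = 414
Jonas: 12·1 + 34·4 + 20·0 + 23·2 + 37·0 + 22·1 = 216
Noah: 12·0 + 34·0 + 20·2 + 23·3 + 37·3 + 22·4 = 308
Sofia has the highest Borda score (414).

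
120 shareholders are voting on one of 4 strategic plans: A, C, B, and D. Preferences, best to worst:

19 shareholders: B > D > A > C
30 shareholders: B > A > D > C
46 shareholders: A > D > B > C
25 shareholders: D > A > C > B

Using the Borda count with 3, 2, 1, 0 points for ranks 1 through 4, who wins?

A: 19·1 + 30·2 + 46·3 + 25·2 = 267
C: 19·0 + 30·0 + 46·0 + 25·1 = 25
B: 19·3 + 30·3 + 46·1 + 25·0 = 193
D: 19·2 + 30·1 + 46·2 + 25·3 = 235
A has the highest Borda score (267).

A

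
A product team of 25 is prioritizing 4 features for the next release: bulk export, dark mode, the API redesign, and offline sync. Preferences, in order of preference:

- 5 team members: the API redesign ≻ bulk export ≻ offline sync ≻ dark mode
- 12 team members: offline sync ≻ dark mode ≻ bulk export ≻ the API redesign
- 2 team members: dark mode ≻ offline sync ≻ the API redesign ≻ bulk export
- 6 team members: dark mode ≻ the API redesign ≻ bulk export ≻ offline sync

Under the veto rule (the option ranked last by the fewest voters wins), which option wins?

Last-place votes: bulk export 2, dark mode 5, the API redesign 12, offline sync 6.
bulk export is ranked last by the fewest voters, so bulk export wins.

bulk export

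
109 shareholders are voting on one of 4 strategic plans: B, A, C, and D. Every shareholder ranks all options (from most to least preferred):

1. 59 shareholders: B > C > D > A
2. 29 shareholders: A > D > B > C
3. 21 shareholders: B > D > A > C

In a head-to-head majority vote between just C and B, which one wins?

B

Voters preferring C to B: 0; preferring B to C: 109.
B wins the head-to-head.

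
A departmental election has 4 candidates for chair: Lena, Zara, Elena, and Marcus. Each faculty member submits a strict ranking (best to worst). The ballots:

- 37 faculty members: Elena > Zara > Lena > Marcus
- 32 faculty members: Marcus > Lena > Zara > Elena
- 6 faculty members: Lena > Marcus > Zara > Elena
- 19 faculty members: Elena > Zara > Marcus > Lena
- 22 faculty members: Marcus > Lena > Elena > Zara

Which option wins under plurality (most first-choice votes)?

Elena

First-place votes: Lena 6, Zara 0, Elena 56, Marcus 54.
Elena has the most first-place votes.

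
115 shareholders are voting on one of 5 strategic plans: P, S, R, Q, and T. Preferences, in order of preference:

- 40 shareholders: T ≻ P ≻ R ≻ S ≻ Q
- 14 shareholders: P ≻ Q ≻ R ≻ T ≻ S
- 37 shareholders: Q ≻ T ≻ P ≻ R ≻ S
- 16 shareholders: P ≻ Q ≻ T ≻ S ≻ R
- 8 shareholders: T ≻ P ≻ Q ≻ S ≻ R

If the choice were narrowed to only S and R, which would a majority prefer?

R

Voters preferring S to R: 24; preferring R to S: 91.
R wins the head-to-head.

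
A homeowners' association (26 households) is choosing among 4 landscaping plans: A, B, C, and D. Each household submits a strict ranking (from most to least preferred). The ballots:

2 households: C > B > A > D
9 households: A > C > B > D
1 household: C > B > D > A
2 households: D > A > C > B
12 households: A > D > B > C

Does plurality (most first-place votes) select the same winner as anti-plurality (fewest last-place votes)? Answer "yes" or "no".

Plurality — first-place votes: A 21, B 0, C 3, D 2. Winner: A.
Anti-plurality — last-place votes: A 1, B 2, C 12, D 11. Winner: A.
The two methods agree.

yes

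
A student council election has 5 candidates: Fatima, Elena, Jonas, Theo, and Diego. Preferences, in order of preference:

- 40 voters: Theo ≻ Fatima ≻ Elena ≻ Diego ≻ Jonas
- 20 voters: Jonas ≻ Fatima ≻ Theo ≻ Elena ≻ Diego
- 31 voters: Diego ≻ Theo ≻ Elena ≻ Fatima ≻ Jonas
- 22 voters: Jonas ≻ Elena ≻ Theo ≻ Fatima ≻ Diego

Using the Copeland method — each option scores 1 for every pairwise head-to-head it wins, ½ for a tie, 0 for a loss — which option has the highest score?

Theo

Fatima: beats Elena, Jonas, and Diego; loses to Theo → score 3.
Elena: beats Jonas and Diego; loses to Fatima and Theo → score 2.
Jonas: loses to Fatima, Elena, Theo, and Diego → score 0.
Theo: beats Fatima, Elena, Jonas, and Diego → score 4.
Diego: beats Jonas; loses to Fatima, Elena, and Theo → score 1.
Theo has the best pairwise record.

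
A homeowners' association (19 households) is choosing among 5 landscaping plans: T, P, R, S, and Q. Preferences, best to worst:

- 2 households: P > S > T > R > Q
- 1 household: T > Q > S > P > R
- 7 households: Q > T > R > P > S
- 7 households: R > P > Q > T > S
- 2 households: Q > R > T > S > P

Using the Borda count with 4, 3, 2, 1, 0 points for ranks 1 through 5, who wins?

T: 2·2 + 1·4 + 7·3 + 7·1 + 2·2 = 40
P: 2·4 + 1·1 + 7·1 + 7·3 + 2·0 = 37
R: 2·1 + 1·0 + 7·2 + 7·4 + 2·3 = 50
S: 2·3 + 1·2 + 7·0 + 7·0 + 2·1 = 10
Q: 2·0 + 1·3 + 7·4 + 7·2 + 2·4 = 53
Q has the highest Borda score (53).

Q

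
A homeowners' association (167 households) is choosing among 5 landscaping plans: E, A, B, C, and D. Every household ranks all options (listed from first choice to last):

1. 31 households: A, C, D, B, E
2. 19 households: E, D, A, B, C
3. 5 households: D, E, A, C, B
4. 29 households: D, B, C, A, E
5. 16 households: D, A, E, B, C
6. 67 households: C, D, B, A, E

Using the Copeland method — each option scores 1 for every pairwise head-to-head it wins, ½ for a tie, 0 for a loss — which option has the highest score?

C

E: loses to A, B, C, and D → score 0.
A: beats E; loses to B, C, and D → score 1.
B: beats E and A; loses to C and D → score 2.
C: beats E, A, B, and D → score 4.
D: beats E, A, and B; loses to C → score 3.
C has the best pairwise record.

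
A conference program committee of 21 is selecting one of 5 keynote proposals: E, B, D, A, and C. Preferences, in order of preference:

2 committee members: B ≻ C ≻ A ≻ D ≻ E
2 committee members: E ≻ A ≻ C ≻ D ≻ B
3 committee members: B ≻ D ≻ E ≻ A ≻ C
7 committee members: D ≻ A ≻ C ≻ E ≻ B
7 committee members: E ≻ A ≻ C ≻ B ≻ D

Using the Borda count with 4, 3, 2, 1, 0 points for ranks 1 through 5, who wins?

A

E: 2·0 + 2·4 + 3·2 + 7·1 + 7·4 = 49
B: 2·4 + 2·0 + 3·4 + 7·0 + 7·1 = 27
D: 2·1 + 2·1 + 3·3 + 7·4 + 7·0 = 41
A: 2·2 + 2·3 + 3·1 + 7·3 + 7·3 = 55
C: 2·3 + 2·2 + 3·0 + 7·2 + 7·2 = 38
A has the highest Borda score (55).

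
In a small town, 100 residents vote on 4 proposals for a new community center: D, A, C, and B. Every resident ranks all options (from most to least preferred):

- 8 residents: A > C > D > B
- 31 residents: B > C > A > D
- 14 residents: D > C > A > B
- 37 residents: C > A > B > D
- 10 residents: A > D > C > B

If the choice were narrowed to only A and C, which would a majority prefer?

C

Voters preferring A to C: 18; preferring C to A: 82.
C wins the head-to-head.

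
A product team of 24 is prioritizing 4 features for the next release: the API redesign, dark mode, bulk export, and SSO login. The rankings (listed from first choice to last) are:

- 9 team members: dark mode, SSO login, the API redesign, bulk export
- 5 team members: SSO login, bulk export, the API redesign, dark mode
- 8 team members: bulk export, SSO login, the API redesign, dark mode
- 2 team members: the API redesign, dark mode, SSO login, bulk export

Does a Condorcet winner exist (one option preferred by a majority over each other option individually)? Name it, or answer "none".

SSO login

SSO login vs the API redesign: 22–2 for SSO login.
SSO login vs dark mode: 13–11 for SSO login.
SSO login vs bulk export: 16–8 for SSO login.
SSO login beats every other option head-to-head.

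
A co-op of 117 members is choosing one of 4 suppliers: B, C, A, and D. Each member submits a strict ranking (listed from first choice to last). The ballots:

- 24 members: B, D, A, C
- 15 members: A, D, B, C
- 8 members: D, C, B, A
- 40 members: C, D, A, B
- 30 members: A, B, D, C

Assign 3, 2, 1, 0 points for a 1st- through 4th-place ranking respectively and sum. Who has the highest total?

B: 24·3 + 15·1 + 8·1 + 40·0 + 30·2 = 155
C: 24·0 + 15·0 + 8·2 + 40·3 + 30·0 = 136
A: 24·1 + 15·3 + 8·0 + 40·1 + 30·3 = 199
D: 24·2 + 15·2 + 8·3 + 40·2 + 30·1 = 212
D has the highest Borda score (212).

D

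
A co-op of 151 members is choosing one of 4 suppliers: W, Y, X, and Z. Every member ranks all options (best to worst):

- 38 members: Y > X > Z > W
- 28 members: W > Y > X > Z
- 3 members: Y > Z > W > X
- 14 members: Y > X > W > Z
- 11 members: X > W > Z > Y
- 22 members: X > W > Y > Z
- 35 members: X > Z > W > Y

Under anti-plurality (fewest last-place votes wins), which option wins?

X

Last-place votes: W 38, Y 46, X 3, Z 64.
X is ranked last by the fewest voters, so X wins.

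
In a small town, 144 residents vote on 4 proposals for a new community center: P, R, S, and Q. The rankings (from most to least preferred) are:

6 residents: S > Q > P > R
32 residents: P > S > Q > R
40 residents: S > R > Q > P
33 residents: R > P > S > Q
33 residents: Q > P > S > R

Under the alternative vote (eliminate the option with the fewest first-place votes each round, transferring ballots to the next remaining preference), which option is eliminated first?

Round 1: P 32, R 33, S 46, Q 33. Eliminate P.

P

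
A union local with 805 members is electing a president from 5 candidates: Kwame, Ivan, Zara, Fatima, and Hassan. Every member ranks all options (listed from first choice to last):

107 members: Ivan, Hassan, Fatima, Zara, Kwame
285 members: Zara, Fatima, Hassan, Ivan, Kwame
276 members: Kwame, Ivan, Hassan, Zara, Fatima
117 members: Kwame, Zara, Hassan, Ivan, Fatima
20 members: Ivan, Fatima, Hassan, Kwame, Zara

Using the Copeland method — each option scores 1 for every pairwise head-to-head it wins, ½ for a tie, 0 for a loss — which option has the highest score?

Ivan

Kwame: beats Zara; loses to Ivan, Fatima, and Hassan → score 1.
Ivan: beats Kwame, Zara, Fatima, and Hassan → score 4.
Zara: beats Fatima; loses to Kwame, Ivan, and Hassan → score 1.
Fatima: beats Kwame; loses to Ivan, Zara, and Hassan → score 1.
Hassan: beats Kwame, Zara, and Fatima; loses to Ivan → score 3.
Ivan has the best pairwise record.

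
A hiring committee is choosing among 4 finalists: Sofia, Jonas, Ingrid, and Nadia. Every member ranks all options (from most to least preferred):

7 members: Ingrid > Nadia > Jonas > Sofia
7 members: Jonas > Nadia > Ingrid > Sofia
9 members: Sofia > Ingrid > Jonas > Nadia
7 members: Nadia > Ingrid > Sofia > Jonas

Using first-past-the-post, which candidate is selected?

First-place votes: Sofia 9, Jonas 7, Ingrid 7, Nadia 7.
Sofia has the most first-place votes.

Sofia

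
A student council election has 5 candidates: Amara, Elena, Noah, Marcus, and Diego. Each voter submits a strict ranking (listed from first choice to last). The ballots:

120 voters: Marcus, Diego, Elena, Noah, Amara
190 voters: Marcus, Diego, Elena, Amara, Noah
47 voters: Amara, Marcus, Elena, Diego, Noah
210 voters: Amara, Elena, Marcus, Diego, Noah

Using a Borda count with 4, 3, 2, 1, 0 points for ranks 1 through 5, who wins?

Marcus

Amara: 120·0 + 190·1 + 47·4 + 210·4 = 1218
Elena: 120·2 + 190·2 + 47·2 + 210·3 = 1344
Noah: 120·1 + 190·0 + 47·0 + 210·0 = 120
Marcus: 120·4 + 190·4 + 47·3 + 210·2 = 1801
Diego: 120·3 + 190·3 + 47·1 + 210·1 = 1187
Marcus has the highest Borda score (1801).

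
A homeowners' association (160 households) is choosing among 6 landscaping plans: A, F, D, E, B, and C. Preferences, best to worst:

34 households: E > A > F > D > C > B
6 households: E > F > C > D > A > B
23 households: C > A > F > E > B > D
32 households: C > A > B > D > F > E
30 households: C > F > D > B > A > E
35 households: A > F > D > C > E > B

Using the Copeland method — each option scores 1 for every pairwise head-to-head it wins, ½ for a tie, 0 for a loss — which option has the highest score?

C

A: beats F, D, E, and B; loses to C → score 4.
F: beats D, E, and B; loses to A and C → score 3.
D: beats E and B; loses to A, F, and C → score 2.
E: beats B; loses to A, F, D, and C → score 1.
B: loses to A, F, D, E, and C → score 0.
C: beats A, F, D, E, and B → score 5.
C has the best pairwise record.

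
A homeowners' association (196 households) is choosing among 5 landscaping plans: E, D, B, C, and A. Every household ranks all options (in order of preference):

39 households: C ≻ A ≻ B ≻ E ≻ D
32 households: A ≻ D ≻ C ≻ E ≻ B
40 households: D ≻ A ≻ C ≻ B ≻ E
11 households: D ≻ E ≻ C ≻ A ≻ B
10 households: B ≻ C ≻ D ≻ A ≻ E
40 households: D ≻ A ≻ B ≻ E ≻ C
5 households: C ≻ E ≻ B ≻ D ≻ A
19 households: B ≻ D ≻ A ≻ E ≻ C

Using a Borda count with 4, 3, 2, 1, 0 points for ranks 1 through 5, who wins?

A

E: 39·1 + 32·1 + 40·0 + 11·3 + 10·0 + 40·1 + 5·3 + 19·1 = 178
D: 39·0 + 32·3 + 40·4 + 11·4 + 10·2 + 40·4 + 5·1 + 19·3 = 542
B: 39·2 + 32·0 + 40·1 + 11·0 + 10·4 + 40·2 + 5·2 + 19·4 = 324
C: 39·4 + 32·2 + 40·2 + 11·2 + 10·3 + 40·0 + 5·4 + 19·0 = 372
A: 39·3 + 32·4 + 40·3 + 11·1 + 10·1 + 40·3 + 5·0 + 19·2 = 544
A has the highest Borda score (544).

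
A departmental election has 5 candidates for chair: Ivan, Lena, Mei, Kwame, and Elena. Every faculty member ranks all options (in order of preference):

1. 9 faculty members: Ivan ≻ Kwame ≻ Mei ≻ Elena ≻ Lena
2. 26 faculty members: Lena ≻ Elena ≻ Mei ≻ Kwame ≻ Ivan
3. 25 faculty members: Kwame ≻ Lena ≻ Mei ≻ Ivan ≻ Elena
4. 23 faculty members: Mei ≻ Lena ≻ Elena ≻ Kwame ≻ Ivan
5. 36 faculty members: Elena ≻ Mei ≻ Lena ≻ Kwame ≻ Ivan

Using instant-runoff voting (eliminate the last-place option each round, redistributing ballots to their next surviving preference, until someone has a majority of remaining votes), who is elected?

Lena

Round 1: Ivan 9, Lena 26, Mei 23, Kwame 25, Elena 36. Eliminate Ivan.
Round 2: Lena 26, Mei 23, Kwame 34, Elena 36. Eliminate Mei.
Round 3: Lena 49, Kwame 34, Elena 36. Eliminate Kwame.
Round 4: Lena 74, Elena 45. Lena has a majority.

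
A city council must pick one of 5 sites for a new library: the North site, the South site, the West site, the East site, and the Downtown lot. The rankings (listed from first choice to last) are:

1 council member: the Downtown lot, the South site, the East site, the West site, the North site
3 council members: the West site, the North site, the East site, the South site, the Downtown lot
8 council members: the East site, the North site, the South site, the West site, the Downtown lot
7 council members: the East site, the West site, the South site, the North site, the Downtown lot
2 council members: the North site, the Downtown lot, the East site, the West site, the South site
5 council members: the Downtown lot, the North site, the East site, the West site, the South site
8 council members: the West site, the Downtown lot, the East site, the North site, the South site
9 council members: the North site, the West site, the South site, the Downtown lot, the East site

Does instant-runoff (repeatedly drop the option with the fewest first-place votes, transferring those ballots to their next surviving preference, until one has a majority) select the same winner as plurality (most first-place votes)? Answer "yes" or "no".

yes

Instant-runoff — R1 the North site 11, the South site 0, the West site 11, the East site 15, the Downtown lot 6 (the South site out); R2 the North site 11, the West site 11, the East site 15, the Downtown lot 6 (the Downtown lot out); R3 the North site 16, the West site 11, the East site 16 (the West site out); R4 the North site 19, the East site 24 (the East site winner). Winner: the East site.
Plurality — first-place votes: the North site 11, the South site 0, the West site 11, the East site 15, the Downtown lot 6. Winner: the East site.
The two methods agree.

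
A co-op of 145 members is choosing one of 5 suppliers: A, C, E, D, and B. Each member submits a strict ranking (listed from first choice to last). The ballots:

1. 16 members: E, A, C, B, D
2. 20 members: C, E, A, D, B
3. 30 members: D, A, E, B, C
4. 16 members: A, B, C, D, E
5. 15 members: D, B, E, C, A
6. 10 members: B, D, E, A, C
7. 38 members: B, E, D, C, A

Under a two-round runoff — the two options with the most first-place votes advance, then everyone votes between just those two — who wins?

B

Round 1 first-place votes: A 16, C 20, E 16, D 45, B 48.
B and D advance.
Runoff: B is preferred to D by 80 voters; D by 65.
B wins the runoff.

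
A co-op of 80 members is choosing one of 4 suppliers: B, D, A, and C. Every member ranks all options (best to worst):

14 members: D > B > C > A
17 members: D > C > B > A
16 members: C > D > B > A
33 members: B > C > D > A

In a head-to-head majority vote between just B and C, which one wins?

B

Voters preferring B to C: 47; preferring C to B: 33.
B wins the head-to-head.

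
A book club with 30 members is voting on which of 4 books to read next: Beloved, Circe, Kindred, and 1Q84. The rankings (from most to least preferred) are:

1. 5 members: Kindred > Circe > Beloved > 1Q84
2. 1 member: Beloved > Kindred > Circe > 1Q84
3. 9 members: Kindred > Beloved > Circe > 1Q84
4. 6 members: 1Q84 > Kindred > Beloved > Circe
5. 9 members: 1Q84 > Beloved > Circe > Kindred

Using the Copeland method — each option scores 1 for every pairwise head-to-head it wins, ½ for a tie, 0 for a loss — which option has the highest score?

Beloved: beats Circe; ties 1Q84; loses to Kindred → score 1.5.
Circe: ties 1Q84; loses to Beloved and Kindred → score 0.5.
Kindred: beats Beloved and Circe; ties 1Q84 → score 2.5.
1Q84: ties Beloved, Circe, and Kindred → score 1.5.
Kindred has the best pairwise record.

Kindred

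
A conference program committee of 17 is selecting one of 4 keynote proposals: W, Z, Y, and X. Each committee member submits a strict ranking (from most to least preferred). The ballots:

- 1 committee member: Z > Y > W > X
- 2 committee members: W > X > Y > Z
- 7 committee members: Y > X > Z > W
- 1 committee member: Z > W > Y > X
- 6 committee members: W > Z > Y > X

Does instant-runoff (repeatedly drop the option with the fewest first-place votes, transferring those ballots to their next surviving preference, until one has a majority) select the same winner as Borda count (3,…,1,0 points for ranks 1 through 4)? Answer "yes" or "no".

no

Instant-runoff — R1 W 8, Z 2, Y 7, X 0 (X out); R2 W 8, Z 2, Y 7 (Z out); R3 W 9, Y 8 (W winner). Winner: W.
Borda — scores: W 27, Z 25, Y 32, X 18. Winner: Y.
The two methods disagree.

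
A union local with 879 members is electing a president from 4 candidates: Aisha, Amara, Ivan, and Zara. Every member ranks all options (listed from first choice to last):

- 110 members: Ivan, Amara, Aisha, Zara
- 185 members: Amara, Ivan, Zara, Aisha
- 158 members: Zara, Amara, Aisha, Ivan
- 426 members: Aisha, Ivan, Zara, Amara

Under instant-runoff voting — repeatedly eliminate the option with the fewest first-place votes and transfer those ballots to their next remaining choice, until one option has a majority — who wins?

Round 1: Aisha 426, Amara 185, Ivan 110, Zara 158. Eliminate Ivan.
Round 2: Aisha 426, Amara 295, Zara 158. Eliminate Zara.
Round 3: Aisha 426, Amara 453. Amara has a majority.

Amara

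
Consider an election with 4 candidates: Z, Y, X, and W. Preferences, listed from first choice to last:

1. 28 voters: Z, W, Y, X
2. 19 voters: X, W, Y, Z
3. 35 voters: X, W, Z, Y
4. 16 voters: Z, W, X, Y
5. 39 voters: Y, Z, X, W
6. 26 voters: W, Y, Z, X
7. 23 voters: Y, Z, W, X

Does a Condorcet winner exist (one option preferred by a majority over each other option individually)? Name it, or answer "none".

none

Checking pairwise contests:
Y beats Z 107–79.
W beats Y 124–62.
Z beats X 132–54.
Z beats W 106–80.
Every option loses at least one head-to-head, so there is no Condorcet winner.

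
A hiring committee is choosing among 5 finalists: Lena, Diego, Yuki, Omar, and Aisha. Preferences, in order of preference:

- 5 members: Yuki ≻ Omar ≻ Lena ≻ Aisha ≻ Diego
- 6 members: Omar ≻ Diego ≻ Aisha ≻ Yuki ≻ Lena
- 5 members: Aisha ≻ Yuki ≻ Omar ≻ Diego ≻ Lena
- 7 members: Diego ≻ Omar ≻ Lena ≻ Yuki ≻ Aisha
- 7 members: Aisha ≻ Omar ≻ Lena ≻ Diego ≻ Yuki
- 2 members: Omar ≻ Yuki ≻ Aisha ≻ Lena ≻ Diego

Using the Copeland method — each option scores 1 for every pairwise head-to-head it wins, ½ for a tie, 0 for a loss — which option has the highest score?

Lena: loses to Diego, Yuki, Omar, and Aisha → score 0.
Diego: beats Lena and Yuki; loses to Omar and Aisha → score 2.
Yuki: beats Lena; loses to Diego, Omar, and Aisha → score 1.
Omar: beats Lena, Diego, Yuki, and Aisha → score 4.
Aisha: beats Lena, Diego, and Yuki; loses to Omar → score 3.
Omar has the best pairwise record.

Omar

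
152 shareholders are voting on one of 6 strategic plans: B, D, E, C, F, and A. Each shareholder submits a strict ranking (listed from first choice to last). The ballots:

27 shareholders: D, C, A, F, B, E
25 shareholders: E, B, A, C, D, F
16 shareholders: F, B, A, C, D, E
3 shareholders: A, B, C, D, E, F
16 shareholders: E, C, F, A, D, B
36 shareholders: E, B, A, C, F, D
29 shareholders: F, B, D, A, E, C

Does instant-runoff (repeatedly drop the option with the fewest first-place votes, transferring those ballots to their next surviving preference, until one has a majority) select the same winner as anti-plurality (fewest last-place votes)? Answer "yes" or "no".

Instant-runoff — R1 B 0, D 27, E 77, C 0, F 45, A 3 (E winner). Winner: E.
Anti-plurality — last-place votes: B 16, D 36, E 43, C 29, F 28, A 0. Winner: A.
The two methods disagree.

no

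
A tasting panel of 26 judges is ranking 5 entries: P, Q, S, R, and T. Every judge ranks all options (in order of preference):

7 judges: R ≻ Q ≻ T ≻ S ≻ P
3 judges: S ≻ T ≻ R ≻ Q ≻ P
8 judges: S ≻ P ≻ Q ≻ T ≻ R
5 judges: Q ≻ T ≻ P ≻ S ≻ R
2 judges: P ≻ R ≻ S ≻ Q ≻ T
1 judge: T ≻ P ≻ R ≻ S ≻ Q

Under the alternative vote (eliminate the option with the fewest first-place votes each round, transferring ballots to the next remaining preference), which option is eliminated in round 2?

P

Round 1: P 2, Q 5, S 11, R 7, T 1. Eliminate T.
Round 2: P 3, Q 5, S 11, R 7. Eliminate P.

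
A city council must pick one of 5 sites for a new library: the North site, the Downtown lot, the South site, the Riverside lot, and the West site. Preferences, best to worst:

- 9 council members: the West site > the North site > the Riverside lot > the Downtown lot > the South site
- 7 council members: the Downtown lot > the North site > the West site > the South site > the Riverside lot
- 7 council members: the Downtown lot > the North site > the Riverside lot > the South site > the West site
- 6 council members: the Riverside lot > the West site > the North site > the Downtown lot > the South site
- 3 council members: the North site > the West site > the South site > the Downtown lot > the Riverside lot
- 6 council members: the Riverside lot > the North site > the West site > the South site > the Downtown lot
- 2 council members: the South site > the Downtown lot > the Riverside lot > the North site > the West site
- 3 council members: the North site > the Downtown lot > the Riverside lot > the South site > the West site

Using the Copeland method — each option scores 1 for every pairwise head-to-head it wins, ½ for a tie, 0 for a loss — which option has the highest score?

the North site

the North site: beats the Downtown lot, the South site, the Riverside lot, and the West site → score 4.
the Downtown lot: beats the South site and the Riverside lot; loses to the North site and the West site → score 2.
the South site: loses to the North site, the Downtown lot, the Riverside lot, and the West site → score 0.
the Riverside lot: beats the South site and the West site; loses to the North site and the Downtown lot → score 2.
the West site: beats the Downtown lot and the South site; loses to the North site and the Riverside lot → score 2.
the North site has the best pairwise record.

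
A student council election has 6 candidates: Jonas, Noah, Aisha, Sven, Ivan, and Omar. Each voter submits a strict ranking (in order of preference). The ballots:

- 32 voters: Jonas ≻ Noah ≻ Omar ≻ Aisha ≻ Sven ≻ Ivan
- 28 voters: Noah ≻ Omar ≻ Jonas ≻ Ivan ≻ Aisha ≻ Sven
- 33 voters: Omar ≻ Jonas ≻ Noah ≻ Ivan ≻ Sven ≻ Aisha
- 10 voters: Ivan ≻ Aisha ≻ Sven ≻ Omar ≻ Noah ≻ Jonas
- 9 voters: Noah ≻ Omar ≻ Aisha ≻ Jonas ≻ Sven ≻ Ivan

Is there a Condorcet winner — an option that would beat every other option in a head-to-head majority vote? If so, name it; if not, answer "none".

Checking pairwise contests:
Omar beats Jonas 80–32.
Jonas beats Noah 65–47.
Jonas beats Aisha 93–19.
Jonas beats Sven 102–10.
Jonas beats Ivan 102–10.
Noah beats Omar 69–43.
Every option loses at least one head-to-head, so there is no Condorcet winner.

none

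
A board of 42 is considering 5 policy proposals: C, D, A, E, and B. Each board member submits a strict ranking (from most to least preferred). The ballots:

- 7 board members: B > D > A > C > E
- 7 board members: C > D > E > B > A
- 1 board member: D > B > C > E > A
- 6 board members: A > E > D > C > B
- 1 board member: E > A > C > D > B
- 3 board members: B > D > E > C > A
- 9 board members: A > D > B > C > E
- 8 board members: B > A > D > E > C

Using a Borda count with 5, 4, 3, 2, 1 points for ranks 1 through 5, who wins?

D

C: 7·2 + 7·5 + 1·3 + 6·2 + 1·3 + 3·2 + 9·2 + 8·1 = 99
D: 7·4 + 7·4 + 1·5 + 6·3 + 1·2 + 3·4 + 9·4 + 8·3 = 153
A: 7·3 + 7·1 + 1·1 + 6·5 + 1·4 + 3·1 + 9·5 + 8·4 = 143
E: 7·1 + 7·3 + 1·2 + 6·4 + 1·5 + 3·3 + 9·1 + 8·2 = 93
B: 7·5 + 7·2 + 1·4 + 6·1 + 1·1 + 3·5 + 9·3 + 8·5 = 142
D has the highest Borda score (153).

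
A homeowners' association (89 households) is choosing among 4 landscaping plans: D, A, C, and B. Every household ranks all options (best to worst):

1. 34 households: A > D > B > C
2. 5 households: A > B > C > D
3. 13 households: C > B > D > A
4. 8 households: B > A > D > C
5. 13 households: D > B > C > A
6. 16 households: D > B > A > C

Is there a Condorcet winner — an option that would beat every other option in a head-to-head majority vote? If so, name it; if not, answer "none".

Checking pairwise contests:
A beats D 47–42.
B beats A 50–39.
D beats C 71–18.
D beats B 63–26.
Every option loses at least one head-to-head, so there is no Condorcet winner.

none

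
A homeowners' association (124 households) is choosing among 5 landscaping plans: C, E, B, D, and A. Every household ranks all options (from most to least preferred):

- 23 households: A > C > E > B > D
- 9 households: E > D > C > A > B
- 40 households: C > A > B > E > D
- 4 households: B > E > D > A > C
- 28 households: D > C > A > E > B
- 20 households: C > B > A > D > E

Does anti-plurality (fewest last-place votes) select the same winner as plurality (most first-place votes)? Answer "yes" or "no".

Anti-plurality — last-place votes: C 4, E 20, B 37, D 63, A 0. Winner: A.
Plurality — first-place votes: C 60, E 9, B 4, D 28, A 23. Winner: C.
The two methods disagree.

no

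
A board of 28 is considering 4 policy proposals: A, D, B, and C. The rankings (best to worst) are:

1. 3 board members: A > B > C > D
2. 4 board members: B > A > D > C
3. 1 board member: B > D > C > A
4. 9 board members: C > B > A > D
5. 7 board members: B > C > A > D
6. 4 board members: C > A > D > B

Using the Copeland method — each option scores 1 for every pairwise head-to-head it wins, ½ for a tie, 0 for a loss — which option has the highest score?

A: beats D; loses to B and C → score 1.
D: loses to A, B, and C → score 0.
B: beats A, D, and C → score 3.
C: beats A and D; loses to B → score 2.
B has the best pairwise record.

B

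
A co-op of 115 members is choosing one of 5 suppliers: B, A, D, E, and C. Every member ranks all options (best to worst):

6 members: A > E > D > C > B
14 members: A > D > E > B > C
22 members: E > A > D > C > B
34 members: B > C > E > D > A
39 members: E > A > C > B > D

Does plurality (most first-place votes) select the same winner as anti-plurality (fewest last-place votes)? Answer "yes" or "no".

yes

Plurality — first-place votes: B 34, A 20, D 0, E 61, C 0. Winner: E.
Anti-plurality — last-place votes: B 28, A 34, D 39, E 0, C 14. Winner: E.
The two methods agree.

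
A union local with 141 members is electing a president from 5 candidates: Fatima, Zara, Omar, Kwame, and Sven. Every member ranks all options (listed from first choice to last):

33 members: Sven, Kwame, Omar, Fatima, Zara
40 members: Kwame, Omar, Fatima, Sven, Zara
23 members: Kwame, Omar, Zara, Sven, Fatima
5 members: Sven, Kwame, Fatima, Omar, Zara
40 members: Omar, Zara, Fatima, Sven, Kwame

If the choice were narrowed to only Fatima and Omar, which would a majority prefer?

Omar

Voters preferring Fatima to Omar: 5; preferring Omar to Fatima: 136.
Omar wins the head-to-head.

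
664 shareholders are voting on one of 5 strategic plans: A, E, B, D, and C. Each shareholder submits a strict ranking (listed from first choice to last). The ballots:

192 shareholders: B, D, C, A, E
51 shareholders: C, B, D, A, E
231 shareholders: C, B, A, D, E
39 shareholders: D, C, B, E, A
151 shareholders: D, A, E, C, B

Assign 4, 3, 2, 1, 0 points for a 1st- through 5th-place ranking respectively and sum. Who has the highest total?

A: 192·1 + 51·1 + 231·2 + 39·0 + 151·3 = 1158
E: 192·0 + 51·0 + 231·0 + 39·1 + 151·2 = 341
B: 192·4 + 51·3 + 231·3 + 39·2 + 151·0 = 1692
D: 192·3 + 51·2 + 231·1 + 39·4 + 151·4 = 1669
C: 192·2 + 51·4 + 231·4 + 39·3 + 151·1 = 1780
C has the highest Borda score (1780).

C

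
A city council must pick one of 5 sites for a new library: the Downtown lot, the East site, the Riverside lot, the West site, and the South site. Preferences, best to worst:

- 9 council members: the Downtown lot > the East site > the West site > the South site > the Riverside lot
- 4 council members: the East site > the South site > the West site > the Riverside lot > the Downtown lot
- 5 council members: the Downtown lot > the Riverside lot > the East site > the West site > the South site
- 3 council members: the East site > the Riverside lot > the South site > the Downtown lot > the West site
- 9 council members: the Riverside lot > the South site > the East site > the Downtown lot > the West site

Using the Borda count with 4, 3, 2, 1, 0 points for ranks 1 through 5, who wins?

the East site

the Downtown lot: 9·4 + 4·0 + 5·4 + 3·1 + 9·1 = 68
the East site: 9·3 + 4·4 + 5·2 + 3·4 + 9·2 = 83
the Riverside lot: 9·0 + 4·1 + 5·3 + 3·3 + 9·4 = 64
the West site: 9·2 + 4·2 + 5·1 + 3·0 + 9·0 = 31
the South site: 9·1 + 4·3 + 5·0 + 3·2 + 9·3 = 54
the East site has the highest Borda score (83).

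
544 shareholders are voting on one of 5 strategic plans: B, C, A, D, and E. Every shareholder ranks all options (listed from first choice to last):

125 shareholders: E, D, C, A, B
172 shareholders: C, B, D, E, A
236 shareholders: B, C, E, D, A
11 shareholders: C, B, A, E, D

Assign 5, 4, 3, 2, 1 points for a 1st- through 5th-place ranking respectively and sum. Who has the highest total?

B: 125·1 + 172·4 + 236·5 + 11·4 = 2037
C: 125·3 + 172·5 + 236·4 + 11·5 = 2234
A: 125·2 + 172·1 + 236·1 + 11·3 = 691
D: 125·4 + 172·3 + 236·2 + 11·1 = 1499
E: 125·5 + 172·2 + 236·3 + 11·2 = 1699
C has the highest Borda score (2234).

C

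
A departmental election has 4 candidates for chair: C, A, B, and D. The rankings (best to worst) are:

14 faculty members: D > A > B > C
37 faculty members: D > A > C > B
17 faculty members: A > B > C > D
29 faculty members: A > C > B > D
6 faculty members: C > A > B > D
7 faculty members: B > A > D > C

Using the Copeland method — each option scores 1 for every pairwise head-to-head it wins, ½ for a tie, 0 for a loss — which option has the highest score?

A

C: beats B; loses to A and D → score 1.
A: beats C, B, and D → score 3.
B: beats D; loses to C and A → score 1.
D: beats C; loses to A and B → score 1.
A has the best pairwise record.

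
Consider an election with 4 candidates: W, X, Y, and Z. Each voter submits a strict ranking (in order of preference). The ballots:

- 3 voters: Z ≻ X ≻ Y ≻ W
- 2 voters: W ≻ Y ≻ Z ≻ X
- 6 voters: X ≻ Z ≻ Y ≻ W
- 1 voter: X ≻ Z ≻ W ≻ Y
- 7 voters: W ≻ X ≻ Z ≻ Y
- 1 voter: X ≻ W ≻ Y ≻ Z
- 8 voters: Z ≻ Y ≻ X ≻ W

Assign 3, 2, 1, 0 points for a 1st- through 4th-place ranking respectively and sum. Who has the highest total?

W: 3·0 + 2·3 + 6·0 + 1·1 + 7·3 + 1·2 + 8·0 = 30
X: 3·2 + 2·0 + 6·3 + 1·3 + 7·2 + 1·3 + 8·1 = 52
Y: 3·1 + 2·2 + 6·1 + 1·0 + 7·0 + 1·1 + 8·2 = 30
Z: 3·3 + 2·1 + 6·2 + 1·2 + 7·1 + 1·0 + 8·3 = 56
Z has the highest Borda score (56).

Z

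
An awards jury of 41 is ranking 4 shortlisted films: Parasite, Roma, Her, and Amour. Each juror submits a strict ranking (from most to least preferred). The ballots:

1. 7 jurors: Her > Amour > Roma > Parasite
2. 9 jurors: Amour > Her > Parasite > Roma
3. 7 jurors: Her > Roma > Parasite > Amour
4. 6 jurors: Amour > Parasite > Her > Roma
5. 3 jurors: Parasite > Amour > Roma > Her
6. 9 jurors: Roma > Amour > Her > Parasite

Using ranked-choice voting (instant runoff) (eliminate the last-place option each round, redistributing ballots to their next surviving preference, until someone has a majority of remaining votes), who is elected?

Amour

Round 1: Parasite 3, Roma 9, Her 14, Amour 15. Eliminate Parasite.
Round 2: Roma 9, Her 14, Amour 18. Eliminate Roma.
Round 3: Her 14, Amour 27. Amour has a majority.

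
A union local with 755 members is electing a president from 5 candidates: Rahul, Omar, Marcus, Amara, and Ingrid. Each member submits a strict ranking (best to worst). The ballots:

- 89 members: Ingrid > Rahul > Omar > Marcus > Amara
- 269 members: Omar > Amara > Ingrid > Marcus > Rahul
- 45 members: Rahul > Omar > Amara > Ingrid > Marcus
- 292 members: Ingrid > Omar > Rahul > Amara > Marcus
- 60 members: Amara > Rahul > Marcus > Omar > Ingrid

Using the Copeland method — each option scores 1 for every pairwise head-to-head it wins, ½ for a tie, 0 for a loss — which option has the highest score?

Rahul: beats Marcus and Amara; loses to Omar and Ingrid → score 2.
Omar: beats Rahul, Marcus, and Amara; loses to Ingrid → score 3.
Marcus: loses to Rahul, Omar, Amara, and Ingrid → score 0.
Amara: beats Marcus; loses to Rahul, Omar, and Ingrid → score 1.
Ingrid: beats Rahul, Omar, Marcus, and Amara → score 4.
Ingrid has the best pairwise record.

Ingrid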